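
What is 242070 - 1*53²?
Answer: 239261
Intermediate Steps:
242070 - 1*53² = 242070 - 1*2809 = 242070 - 2809 = 239261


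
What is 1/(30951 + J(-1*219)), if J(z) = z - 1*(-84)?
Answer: 1/30816 ≈ 3.2451e-5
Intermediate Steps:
J(z) = 84 + z (J(z) = z + 84 = 84 + z)
1/(30951 + J(-1*219)) = 1/(30951 + (84 - 1*219)) = 1/(30951 + (84 - 219)) = 1/(30951 - 135) = 1/30816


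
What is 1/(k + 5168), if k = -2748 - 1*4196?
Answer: -1/1776 ≈ -0.00056306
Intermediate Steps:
k = -6944 (k = -2748 - 4196 = -6944)
1/(k + 5168) = 1/(-6944 + 5168) = 1/(-1776) = -1/1776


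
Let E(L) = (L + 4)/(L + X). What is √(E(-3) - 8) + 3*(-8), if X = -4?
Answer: -24 + I*√399/7 ≈ -24.0 + 2.8536*I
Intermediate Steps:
E(L) = (4 + L)/(-4 + L) (E(L) = (L + 4)/(L - 4) = (4 + L)/(-4 + L))
√(E(-3) - 8) + 3*(-8) = √((4 - 3)/(-4 - 3) - 8) + 3*(-8) = √(1/(-7) - 8) - 24 = √(-⅐*1 - 8) - 24 = √(-⅐ - 8) - 24 = √(-57/7) - 24 = I*√399/7 - 24 = -24 + I*√399/7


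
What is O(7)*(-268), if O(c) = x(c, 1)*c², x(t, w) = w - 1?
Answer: 0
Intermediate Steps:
x(t, w) = -1 + w
O(c) = 0 (O(c) = (-1 + 1)*c² = 0*c² = 0)
O(7)*(-268) = 0*(-268) = 0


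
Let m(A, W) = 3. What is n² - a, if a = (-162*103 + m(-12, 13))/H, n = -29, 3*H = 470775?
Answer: 131990608/156925 ≈ 841.11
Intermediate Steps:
H = 156925 (H = (⅓)*470775 = 156925)
a = -16683/156925 (a = (-162*103 + 3)/156925 = (-16686 + 3)*(1/156925) = -16683*1/156925 = -16683/156925 ≈ -0.10631)
n² - a = (-29)² - 1*(-16683/156925) = 841 + 16683/156925 = 131990608/156925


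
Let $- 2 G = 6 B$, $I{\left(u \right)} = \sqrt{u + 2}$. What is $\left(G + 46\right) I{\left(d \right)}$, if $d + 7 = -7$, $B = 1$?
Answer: $86 i \sqrt{3} \approx 148.96 i$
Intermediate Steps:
$d = -14$ ($d = -7 - 7 = -14$)
$I{\left(u \right)} = \sqrt{2 + u}$
$G = -3$ ($G = - \frac{6 \cdot 1}{2} = \left(- \frac{1}{2}\right) 6 = -3$)
$\left(G + 46\right) I{\left(d \right)} = \left(-3 + 46\right) \sqrt{2 - 14} = 43 \sqrt{-12} = 43 \cdot 2 i \sqrt{3} = 86 i \sqrt{3}$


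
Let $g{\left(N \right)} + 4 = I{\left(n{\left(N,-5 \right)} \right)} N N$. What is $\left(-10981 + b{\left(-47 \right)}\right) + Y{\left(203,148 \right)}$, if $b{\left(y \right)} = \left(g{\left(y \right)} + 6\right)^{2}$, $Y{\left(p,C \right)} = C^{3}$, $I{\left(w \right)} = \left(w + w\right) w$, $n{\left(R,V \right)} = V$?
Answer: $12202875115$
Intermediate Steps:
$I{\left(w \right)} = 2 w^{2}$ ($I{\left(w \right)} = 2 w w = 2 w^{2}$)
$g{\left(N \right)} = -4 + 50 N^{2}$ ($g{\left(N \right)} = -4 + 2 \left(-5\right)^{2} N N = -4 + 2 \cdot 25 N N = -4 + 50 N N = -4 + 50 N^{2}$)
$b{\left(y \right)} = \left(2 + 50 y^{2}\right)^{2}$ ($b{\left(y \right)} = \left(\left(-4 + 50 y^{2}\right) + 6\right)^{2} = \left(2 + 50 y^{2}\right)^{2}$)
$\left(-10981 + b{\left(-47 \right)}\right) + Y{\left(203,148 \right)} = \left(-10981 + 4 \left(1 + 25 \left(-47\right)^{2}\right)^{2}\right) + 148^{3} = \left(-10981 + 4 \left(1 + 25 \cdot 2209\right)^{2}\right) + 3241792 = \left(-10981 + 4 \left(1 + 55225\right)^{2}\right) + 3241792 = \left(-10981 + 4 \cdot 55226^{2}\right) + 3241792 = \left(-10981 + 4 \cdot 3049911076\right) + 3241792 = \left(-10981 + 12199644304\right) + 3241792 = 12199633323 + 3241792 = 12202875115$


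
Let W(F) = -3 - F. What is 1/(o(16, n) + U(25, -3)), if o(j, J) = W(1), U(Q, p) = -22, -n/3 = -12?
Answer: -1/26 ≈ -0.038462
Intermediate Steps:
n = 36 (n = -3*(-12) = 36)
o(j, J) = -4 (o(j, J) = -3 - 1*1 = -3 - 1 = -4)
1/(o(16, n) + U(25, -3)) = 1/(-4 - 22) = 1/(-26) = -1/26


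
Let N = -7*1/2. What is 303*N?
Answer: -2121/2 ≈ -1060.5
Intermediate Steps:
N = -7/2 (N = -7*½ = -7/2 ≈ -3.5000)
303*N = 303*(-7/2) = -2121/2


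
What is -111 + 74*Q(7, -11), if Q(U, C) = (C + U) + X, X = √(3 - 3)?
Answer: -407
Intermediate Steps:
X = 0 (X = √0 = 0)
Q(U, C) = C + U (Q(U, C) = (C + U) + 0 = C + U)
-111 + 74*Q(7, -11) = -111 + 74*(-11 + 7) = -111 + 74*(-4) = -111 - 296 = -407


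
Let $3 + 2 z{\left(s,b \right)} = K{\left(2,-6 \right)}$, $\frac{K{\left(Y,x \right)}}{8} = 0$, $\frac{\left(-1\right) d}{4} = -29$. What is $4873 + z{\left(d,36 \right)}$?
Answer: $\frac{9743}{2} \approx 4871.5$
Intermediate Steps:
$d = 116$ ($d = \left(-4\right) \left(-29\right) = 116$)
$K{\left(Y,x \right)} = 0$ ($K{\left(Y,x \right)} = 8 \cdot 0 = 0$)
$z{\left(s,b \right)} = - \frac{3}{2}$ ($z{\left(s,b \right)} = - \frac{3}{2} + \frac{1}{2} \cdot 0 = - \frac{3}{2} + 0 = - \frac{3}{2}$)
$4873 + z{\left(d,36 \right)} = 4873 - \frac{3}{2} = \frac{9743}{2}$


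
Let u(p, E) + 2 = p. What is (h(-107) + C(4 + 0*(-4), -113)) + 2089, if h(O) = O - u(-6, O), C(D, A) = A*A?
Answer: 14759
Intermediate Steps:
u(p, E) = -2 + p
C(D, A) = A²
h(O) = 8 + O (h(O) = O - (-2 - 6) = O - 1*(-8) = O + 8 = 8 + O)
(h(-107) + C(4 + 0*(-4), -113)) + 2089 = ((8 - 107) + (-113)²) + 2089 = (-99 + 12769) + 2089 = 12670 + 2089 = 14759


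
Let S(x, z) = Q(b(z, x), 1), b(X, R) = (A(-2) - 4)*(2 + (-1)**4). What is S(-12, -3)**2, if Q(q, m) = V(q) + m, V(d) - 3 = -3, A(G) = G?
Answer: 1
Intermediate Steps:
V(d) = 0 (V(d) = 3 - 3 = 0)
b(X, R) = -18 (b(X, R) = (-2 - 4)*(2 + (-1)**4) = -6*(2 + 1) = -6*3 = -18)
Q(q, m) = m (Q(q, m) = 0 + m = m)
S(x, z) = 1
S(-12, -3)**2 = 1**2 = 1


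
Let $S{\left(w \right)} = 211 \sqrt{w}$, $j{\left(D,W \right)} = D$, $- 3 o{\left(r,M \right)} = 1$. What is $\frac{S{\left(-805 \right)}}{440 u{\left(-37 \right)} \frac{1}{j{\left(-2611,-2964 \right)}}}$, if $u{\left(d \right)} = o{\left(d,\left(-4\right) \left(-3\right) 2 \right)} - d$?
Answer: $- \frac{1652763 i \sqrt{805}}{48400} \approx - 968.87 i$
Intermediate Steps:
$o{\left(r,M \right)} = - \frac{1}{3}$ ($o{\left(r,M \right)} = \left(- \frac{1}{3}\right) 1 = - \frac{1}{3}$)
$u{\left(d \right)} = - \frac{1}{3} - d$
$\frac{S{\left(-805 \right)}}{440 u{\left(-37 \right)} \frac{1}{j{\left(-2611,-2964 \right)}}} = \frac{211 \sqrt{-805}}{440 \left(- \frac{1}{3} - -37\right) \frac{1}{-2611}} = \frac{211 i \sqrt{805}}{440 \left(- \frac{1}{3} + 37\right) \left(- \frac{1}{2611}\right)} = \frac{211 i \sqrt{805}}{440 \cdot \frac{110}{3} \left(- \frac{1}{2611}\right)} = \frac{211 i \sqrt{805}}{\frac{48400}{3} \left(- \frac{1}{2611}\right)} = \frac{211 i \sqrt{805}}{- \frac{48400}{7833}} = 211 i \sqrt{805} \left(- \frac{7833}{48400}\right) = - \frac{1652763 i \sqrt{805}}{48400}$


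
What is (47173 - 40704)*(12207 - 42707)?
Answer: -197304500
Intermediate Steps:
(47173 - 40704)*(12207 - 42707) = 6469*(-30500) = -197304500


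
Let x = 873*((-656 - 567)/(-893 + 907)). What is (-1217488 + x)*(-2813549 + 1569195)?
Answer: 11269187756447/7 ≈ 1.6099e+12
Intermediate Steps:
x = -1067679/14 (x = 873*(-1223/14) = -1067679/14 ≈ -76263.)
(-1217488 + x)*(-2813549 + 1569195) = (-1217488 - 1067679/14)*(-2813549 + 1569195) = -18112511/14*(-1244354) = 11269187756447/7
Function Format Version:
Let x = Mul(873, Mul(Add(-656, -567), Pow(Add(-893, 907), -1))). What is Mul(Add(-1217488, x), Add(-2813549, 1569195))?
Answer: Rational(11269187756447, 7) ≈ 1.6099e+12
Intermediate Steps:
x = Rational(-1067679, 14) (x = Mul(873, Mul(-1223, Pow(14, -1))) = Mul(873, Mul(-1223, Rational(1, 14))) = Mul(873, Rational(-1223, 14)) = Rational(-1067679, 14) ≈ -76263.)
Mul(Add(-1217488, x), Add(-2813549, 1569195)) = Mul(Add(-1217488, Rational(-1067679, 14)), Add(-2813549, 1569195)) = Mul(Rational(-18112511, 14), -1244354) = Rational(11269187756447, 7)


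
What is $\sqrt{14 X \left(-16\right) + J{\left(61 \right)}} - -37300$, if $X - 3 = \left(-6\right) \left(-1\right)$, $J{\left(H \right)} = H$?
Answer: $37300 + i \sqrt{1955} \approx 37300.0 + 44.215 i$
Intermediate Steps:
$X = 9$ ($X = 3 - -6 = 3 + 6 = 9$)
$\sqrt{14 X \left(-16\right) + J{\left(61 \right)}} - -37300 = \sqrt{14 \cdot 9 \left(-16\right) + 61} - -37300 = \sqrt{126 \left(-16\right) + 61} + 37300 = \sqrt{-2016 + 61} + 37300 = \sqrt{-1955} + 37300 = i \sqrt{1955} + 37300 = 37300 + i \sqrt{1955}$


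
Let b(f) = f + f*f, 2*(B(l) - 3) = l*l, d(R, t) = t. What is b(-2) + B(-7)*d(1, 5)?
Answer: 279/2 ≈ 139.50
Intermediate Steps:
B(l) = 3 + l**2/2 (B(l) = 3 + (l*l)/2 = 3 + l**2/2)
b(f) = f + f**2
b(-2) + B(-7)*d(1, 5) = -2*(1 - 2) + (3 + (1/2)*(-7)**2)*5 = -2*(-1) + (3 + (1/2)*49)*5 = 2 + (3 + 49/2)*5 = 2 + (55/2)*5 = 2 + 275/2 = 279/2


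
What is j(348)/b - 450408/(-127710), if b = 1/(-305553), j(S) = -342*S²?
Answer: 269367254971463708/21285 ≈ 1.2655e+13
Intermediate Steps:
b = -1/305553 ≈ -3.2728e-6
j(348)/b - 450408/(-127710) = (-342*348²)/(-1/305553) - 450408/(-127710) = -342*121104*(-305553) - 450408*(-1/127710) = -41417568*(-305553) + 75068/21285 = 12655262155104 + 75068/21285 = 269367254971463708/21285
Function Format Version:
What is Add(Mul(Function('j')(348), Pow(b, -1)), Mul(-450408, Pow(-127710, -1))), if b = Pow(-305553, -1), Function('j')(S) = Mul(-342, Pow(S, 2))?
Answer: Rational(269367254971463708, 21285) ≈ 1.2655e+13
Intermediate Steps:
b = Rational(-1, 305553) ≈ -3.2728e-6
Add(Mul(Function('j')(348), Pow(b, -1)), Mul(-450408, Pow(-127710, -1))) = Add(Mul(Mul(-342, Pow(348, 2)), Pow(Rational(-1, 305553), -1)), Mul(-450408, Pow(-127710, -1))) = Add(Mul(Mul(-342, 121104), -305553), Mul(-450408, Rational(-1, 127710))) = Add(Mul(-41417568, -305553), Rational(75068, 21285)) = Add(12655262155104, Rational(75068, 21285)) = Rational(269367254971463708, 21285)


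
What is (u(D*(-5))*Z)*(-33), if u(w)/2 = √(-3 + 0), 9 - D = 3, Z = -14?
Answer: 924*I*√3 ≈ 1600.4*I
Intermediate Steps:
D = 6 (D = 9 - 1*3 = 9 - 3 = 6)
u(w) = 2*I*√3 (u(w) = 2*√(-3 + 0) = 2*√(-3) = 2*(I*√3) = 2*I*√3)
(u(D*(-5))*Z)*(-33) = ((2*I*√3)*(-14))*(-33) = -28*I*√3*(-33) = 924*I*√3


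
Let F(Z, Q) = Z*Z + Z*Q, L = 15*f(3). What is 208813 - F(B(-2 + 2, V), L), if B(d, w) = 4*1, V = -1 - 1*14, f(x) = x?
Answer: 208617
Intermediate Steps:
L = 45 (L = 15*3 = 45)
V = -15 (V = -1 - 14 = -15)
B(d, w) = 4
F(Z, Q) = Z² + Q*Z
208813 - F(B(-2 + 2, V), L) = 208813 - 4*(45 + 4) = 208813 - 4*49 = 208813 - 1*196 = 208813 - 196 = 208617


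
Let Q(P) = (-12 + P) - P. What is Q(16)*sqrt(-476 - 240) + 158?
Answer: 158 - 24*I*sqrt(179) ≈ 158.0 - 321.1*I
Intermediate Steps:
Q(P) = -12
Q(16)*sqrt(-476 - 240) + 158 = -12*sqrt(-476 - 240) + 158 = -24*I*sqrt(179) + 158 = 158 - 24*I*sqrt(179)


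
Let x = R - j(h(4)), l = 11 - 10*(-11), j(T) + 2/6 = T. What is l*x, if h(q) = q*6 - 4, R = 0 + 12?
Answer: -2783/3 ≈ -927.67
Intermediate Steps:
R = 12
h(q) = -4 + 6*q (h(q) = 6*q - 4 = -4 + 6*q)
j(T) = -⅓ + T
l = 121 (l = 11 + 110 = 121)
x = -23/3 (x = 12 - (-⅓ + (-4 + 6*4)) = 12 - (-⅓ + (-4 + 24)) = 12 - (-⅓ + 20) = 12 - 1*59/3 = 12 - 59/3 = -23/3 ≈ -7.6667)
l*x = 121*(-23/3) = -2783/3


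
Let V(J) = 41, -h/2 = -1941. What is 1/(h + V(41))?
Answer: 1/3923 ≈ 0.00025491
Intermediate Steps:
h = 3882 (h = -2*(-1941) = 3882)
1/(h + V(41)) = 1/(3882 + 41) = 1/3923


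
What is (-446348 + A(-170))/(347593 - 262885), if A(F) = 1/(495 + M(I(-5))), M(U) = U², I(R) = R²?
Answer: -499909759/94872960 ≈ -5.2693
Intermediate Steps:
A(F) = 1/1120 (A(F) = 1/(495 + ((-5)²)²) = 1/(495 + 25²) = 1/(495 + 625) = 1/1120)
(-446348 + A(-170))/(347593 - 262885) = (-446348 + 1/1120)/(347593 - 262885) = -499909759/1120/84708 = -499909759/1120*1/84708 = -499909759/94872960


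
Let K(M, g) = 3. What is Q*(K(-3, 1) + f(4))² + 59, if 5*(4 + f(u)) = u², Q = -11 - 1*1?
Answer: 23/25 ≈ 0.92000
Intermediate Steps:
Q = -12 (Q = -11 - 1 = -12)
f(u) = -4 + u²/5
Q*(K(-3, 1) + f(4))² + 59 = -12*(3 + (-4 + (⅕)*4²))² + 59 = -12*(3 + (-4 + (⅕)*16))² + 59 = -12*(3 + (-4 + 16/5))² + 59 = -12*(3 - ⅘)² + 59 = -12*(11/5)² + 59 = -12*121/25 + 59 = -1452/25 + 59 = 23/25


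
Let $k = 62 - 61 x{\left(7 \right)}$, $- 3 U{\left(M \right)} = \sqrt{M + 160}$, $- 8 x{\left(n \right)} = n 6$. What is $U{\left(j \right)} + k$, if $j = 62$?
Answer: $\frac{1529}{4} - \frac{\sqrt{222}}{3} \approx 377.28$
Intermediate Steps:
$x{\left(n \right)} = - \frac{3 n}{4}$ ($x{\left(n \right)} = - \frac{n 6}{8} = - \frac{6 n}{8} = - \frac{3 n}{4}$)
$U{\left(M \right)} = - \frac{\sqrt{160 + M}}{3}$ ($U{\left(M \right)} = - \frac{\sqrt{M + 160}}{3} = - \frac{\sqrt{160 + M}}{3}$)
$k = \frac{1529}{4}$ ($k = 62 - 61 \left(\left(- \frac{3}{4}\right) 7\right) = 62 - - \frac{1281}{4} = 62 + \frac{1281}{4} = \frac{1529}{4} \approx 382.25$)
$U{\left(j \right)} + k = - \frac{\sqrt{160 + 62}}{3} + \frac{1529}{4} = - \frac{\sqrt{222}}{3} + \frac{1529}{4} = \frac{1529}{4} - \frac{\sqrt{222}}{3}$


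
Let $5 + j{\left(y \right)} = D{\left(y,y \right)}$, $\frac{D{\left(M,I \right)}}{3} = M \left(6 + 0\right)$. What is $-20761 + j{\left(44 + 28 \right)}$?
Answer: $-19470$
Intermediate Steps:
$D{\left(M,I \right)} = 18 M$ ($D{\left(M,I \right)} = 3 M \left(6 + 0\right) = 3 M 6 = 3 \cdot 6 M = 18 M$)
$j{\left(y \right)} = -5 + 18 y$
$-20761 + j{\left(44 + 28 \right)} = -20761 - \left(5 - 18 \left(44 + 28\right)\right) = -20761 + \left(-5 + 18 \cdot 72\right) = -20761 + \left(-5 + 1296\right) = -20761 + 1291 = -19470$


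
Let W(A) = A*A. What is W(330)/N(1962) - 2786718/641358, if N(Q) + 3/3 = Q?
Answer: 289996091/5665329 ≈ 51.188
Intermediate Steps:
N(Q) = -1 + Q
W(A) = A²
W(330)/N(1962) - 2786718/641358 = 330²/(-1 + 1962) - 2786718/641358 = 108900/1961 - 2786718*1/641358 = 108900*(1/1961) - 464453/106893 = 108900/1961 - 464453/106893 = 289996091/5665329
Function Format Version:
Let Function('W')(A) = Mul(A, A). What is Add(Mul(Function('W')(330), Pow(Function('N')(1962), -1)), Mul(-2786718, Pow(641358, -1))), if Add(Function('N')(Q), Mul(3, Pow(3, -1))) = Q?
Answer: Rational(289996091, 5665329) ≈ 51.188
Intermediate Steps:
Function('N')(Q) = Add(-1, Q)
Function('W')(A) = Pow(A, 2)
Add(Mul(Function('W')(330), Pow(Function('N')(1962), -1)), Mul(-2786718, Pow(641358, -1))) = Add(Mul(Pow(330, 2), Pow(Add(-1, 1962), -1)), Mul(-2786718, Pow(641358, -1))) = Add(Mul(108900, Pow(1961, -1)), Mul(-2786718, Rational(1, 641358))) = Add(Mul(108900, Rational(1, 1961)), Rational(-464453, 106893)) = Add(Rational(108900, 1961), Rational(-464453, 106893)) = Rational(289996091, 5665329)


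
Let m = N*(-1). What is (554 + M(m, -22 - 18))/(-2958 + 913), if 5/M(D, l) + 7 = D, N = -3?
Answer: -2211/8180 ≈ -0.27029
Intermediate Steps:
m = 3 (m = -3*(-1) = 3)
M(D, l) = 5/(-7 + D)
(554 + M(m, -22 - 18))/(-2958 + 913) = (554 + 5/(-7 + 3))/(-2958 + 913) = (554 + 5/(-4))/(-2045) = (554 + 5*(-¼))*(-1/2045) = (554 - 5/4)*(-1/2045) = (2211/4)*(-1/2045) = -2211/8180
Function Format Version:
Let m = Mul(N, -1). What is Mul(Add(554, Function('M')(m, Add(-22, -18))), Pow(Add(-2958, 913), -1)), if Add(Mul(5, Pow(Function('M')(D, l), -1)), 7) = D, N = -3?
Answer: Rational(-2211, 8180) ≈ -0.27029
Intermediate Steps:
m = 3 (m = Mul(-3, -1) = 3)
Function('M')(D, l) = Mul(5, Pow(Add(-7, D), -1))
Mul(Add(554, Function('M')(m, Add(-22, -18))), Pow(Add(-2958, 913), -1)) = Mul(Add(554, Mul(5, Pow(Add(-7, 3), -1))), Pow(Add(-2958, 913), -1)) = Mul(Add(554, Mul(5, Pow(-4, -1))), Pow(-2045, -1)) = Mul(Add(554, Mul(5, Rational(-1, 4))), Rational(-1, 2045)) = Mul(Add(554, Rational(-5, 4)), Rational(-1, 2045)) = Mul(Rational(2211, 4), Rational(-1, 2045)) = Rational(-2211, 8180)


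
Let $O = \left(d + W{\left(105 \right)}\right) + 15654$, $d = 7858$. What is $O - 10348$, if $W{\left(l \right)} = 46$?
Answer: $13210$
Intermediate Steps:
$O = 23558$ ($O = \left(7858 + 46\right) + 15654 = 7904 + 15654 = 23558$)
$O - 10348 = 23558 - 10348 = 13210$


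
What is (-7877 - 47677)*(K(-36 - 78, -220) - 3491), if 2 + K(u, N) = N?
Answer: 206272002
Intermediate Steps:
K(u, N) = -2 + N
(-7877 - 47677)*(K(-36 - 78, -220) - 3491) = (-7877 - 47677)*((-2 - 220) - 3491) = -55554*(-222 - 3491) = -55554*(-3713) = 206272002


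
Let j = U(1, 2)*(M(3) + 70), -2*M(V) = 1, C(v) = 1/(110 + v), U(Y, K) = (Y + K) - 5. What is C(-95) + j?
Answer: -2084/15 ≈ -138.93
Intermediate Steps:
U(Y, K) = -5 + K + Y (U(Y, K) = (K + Y) - 5 = -5 + K + Y)
M(V) = -½ (M(V) = -½*1 = -½)
j = -139 (j = (-5 + 2 + 1)*(-½ + 70) = -2*139/2 = -139)
C(-95) + j = 1/(110 - 95) - 139 = 1/15 - 139 = -2084/15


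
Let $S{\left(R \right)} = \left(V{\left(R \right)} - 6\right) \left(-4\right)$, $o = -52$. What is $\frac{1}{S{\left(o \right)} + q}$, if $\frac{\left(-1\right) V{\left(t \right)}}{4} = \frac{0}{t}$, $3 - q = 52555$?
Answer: $- \frac{1}{52528} \approx -1.9037 \cdot 10^{-5}$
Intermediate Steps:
$q = -52552$ ($q = 3 - 52555 = -52552$)
$V{\left(t \right)} = 0$ ($V{\left(t \right)} = - 4 \frac{0}{t} = \left(-4\right) 0 = 0$)
$S{\left(R \right)} = 24$ ($S{\left(R \right)} = \left(0 - 6\right) \left(-4\right) = \left(-6\right) \left(-4\right) = 24$)
$\frac{1}{S{\left(o \right)} + q} = \frac{1}{24 - 52552} = \frac{1}{-52528} = - \frac{1}{52528}$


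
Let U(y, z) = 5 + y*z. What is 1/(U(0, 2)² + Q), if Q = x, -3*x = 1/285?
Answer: 855/21374 ≈ 0.040002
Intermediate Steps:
x = -1/855 (x = -⅓/285 = -⅓*1/285 = -1/855 ≈ -0.0011696)
Q = -1/855 ≈ -0.0011696
1/(U(0, 2)² + Q) = 1/((5 + 0*2)² - 1/855) = 1/((5 + 0)² - 1/855) = 1/(5² - 1/855) = 1/(25 - 1/855) = 1/(21374/855) = 855/21374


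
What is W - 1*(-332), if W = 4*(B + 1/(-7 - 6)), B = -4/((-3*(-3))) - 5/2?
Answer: 37430/117 ≈ 319.91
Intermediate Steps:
B = -53/18 (B = -4/9 - 5*1/2 = -4*1/9 - 5/2 = -4/9 - 5/2 = -53/18 ≈ -2.9444)
W = -1414/117 (W = 4*(-53/18 + 1/(-7 - 6)) = 4*(-53/18 + 1/(-13)) = 4*(-53/18 - 1/13) = 4*(-707/234) = -1414/117 ≈ -12.085)
W - 1*(-332) = -1414/117 - 1*(-332) = -1414/117 + 332 = 37430/117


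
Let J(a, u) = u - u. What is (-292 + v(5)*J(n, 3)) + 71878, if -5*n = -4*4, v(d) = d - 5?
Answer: 71586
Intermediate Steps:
v(d) = -5 + d
n = 16/5 (n = -(-4)*4/5 = -1/5*(-16) = 16/5 ≈ 3.2000)
J(a, u) = 0
(-292 + v(5)*J(n, 3)) + 71878 = (-292 + (-5 + 5)*0) + 71878 = (-292 + 0*0) + 71878 = (-292 + 0) + 71878 = -292 + 71878 = 71586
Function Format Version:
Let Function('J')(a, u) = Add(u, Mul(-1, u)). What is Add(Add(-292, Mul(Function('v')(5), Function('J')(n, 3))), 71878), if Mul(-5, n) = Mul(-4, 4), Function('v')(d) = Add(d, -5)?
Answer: 71586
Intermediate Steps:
Function('v')(d) = Add(-5, d)
n = Rational(16, 5) (n = Mul(Rational(-1, 5), Mul(-4, 4)) = Mul(Rational(-1, 5), -16) = Rational(16, 5) ≈ 3.2000)
Function('J')(a, u) = 0
Add(Add(-292, Mul(Function('v')(5), Function('J')(n, 3))), 71878) = Add(Add(-292, Mul(Add(-5, 5), 0)), 71878) = Add(Add(-292, Mul(0, 0)), 71878) = Add(Add(-292, 0), 71878) = Add(-292, 71878) = 71586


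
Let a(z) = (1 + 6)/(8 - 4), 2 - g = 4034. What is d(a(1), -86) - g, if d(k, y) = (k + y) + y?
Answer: 15447/4 ≈ 3861.8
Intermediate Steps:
g = -4032 (g = 2 - 1*4034 = 2 - 4034 = -4032)
a(z) = 7/4
d(k, y) = k + 2*y
d(a(1), -86) - g = (7/4 + 2*(-86)) - 1*(-4032) = (7/4 - 172) + 4032 = -681/4 + 4032 = 15447/4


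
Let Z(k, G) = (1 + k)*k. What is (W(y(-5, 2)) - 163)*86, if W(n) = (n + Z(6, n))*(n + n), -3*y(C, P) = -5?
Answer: -13502/9 ≈ -1500.2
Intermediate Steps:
Z(k, G) = k*(1 + k)
y(C, P) = 5/3 (y(C, P) = -1/3*(-5) = 5/3)
W(n) = 2*n*(42 + n) (W(n) = (n + 6*(1 + 6))*(n + n) = (n + 6*7)*(2*n) = (n + 42)*(2*n) = (42 + n)*(2*n) = 2*n*(42 + n))
(W(y(-5, 2)) - 163)*86 = (2*(5/3)*(42 + 5/3) - 163)*86 = (2*(5/3)*(131/3) - 163)*86 = (1310/9 - 163)*86 = -157/9*86 = -13502/9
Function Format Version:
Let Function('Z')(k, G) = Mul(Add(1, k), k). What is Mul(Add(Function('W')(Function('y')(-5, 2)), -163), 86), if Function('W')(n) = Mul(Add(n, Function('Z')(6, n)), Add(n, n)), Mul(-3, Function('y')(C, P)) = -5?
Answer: Rational(-13502, 9) ≈ -1500.2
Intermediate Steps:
Function('Z')(k, G) = Mul(k, Add(1, k))
Function('y')(C, P) = Rational(5, 3) (Function('y')(C, P) = Mul(Rational(-1, 3), -5) = Rational(5, 3))
Function('W')(n) = Mul(2, n, Add(42, n)) (Function('W')(n) = Mul(Add(n, Mul(6, Add(1, 6))), Add(n, n)) = Mul(Add(n, Mul(6, 7)), Mul(2, n)) = Mul(Add(n, 42), Mul(2, n)) = Mul(Add(42, n), Mul(2, n)) = Mul(2, n, Add(42, n)))
Mul(Add(Function('W')(Function('y')(-5, 2)), -163), 86) = Mul(Add(Mul(2, Rational(5, 3), Add(42, Rational(5, 3))), -163), 86) = Mul(Add(Mul(2, Rational(5, 3), Rational(131, 3)), -163), 86) = Mul(Add(Rational(1310, 9), -163), 86) = Mul(Rational(-157, 9), 86) = Rational(-13502, 9)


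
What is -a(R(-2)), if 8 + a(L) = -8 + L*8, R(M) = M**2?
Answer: -16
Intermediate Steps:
a(L) = -16 + 8*L (a(L) = -8 + (-8 + L*8) = -8 + (-8 + 8*L) = -16 + 8*L)
-a(R(-2)) = -(-16 + 8*(-2)**2) = -(-16 + 8*4) = -(-16 + 32) = -1*16 = -16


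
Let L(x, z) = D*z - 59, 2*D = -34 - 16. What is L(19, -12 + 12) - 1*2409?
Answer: -2468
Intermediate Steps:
D = -25 (D = (-34 - 16)/2 = (1/2)*(-50) = -25)
L(x, z) = -59 - 25*z (L(x, z) = -25*z - 59 = -59 - 25*z)
L(19, -12 + 12) - 1*2409 = (-59 - 25*(-12 + 12)) - 1*2409 = (-59 - 25*0) - 2409 = (-59 + 0) - 2409 = -59 - 2409 = -2468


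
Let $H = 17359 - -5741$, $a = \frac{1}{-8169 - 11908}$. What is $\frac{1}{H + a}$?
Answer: $\frac{20077}{463778699} \approx 4.329 \cdot 10^{-5}$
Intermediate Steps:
$a = - \frac{1}{20077}$ ($a = \frac{1}{-20077} = - \frac{1}{20077} \approx -4.9808 \cdot 10^{-5}$)
$H = 23100$ ($H = 17359 + 5741 = 23100$)
$\frac{1}{H + a} = \frac{1}{23100 - \frac{1}{20077}} = \frac{1}{\frac{463778699}{20077}} = \frac{20077}{463778699}$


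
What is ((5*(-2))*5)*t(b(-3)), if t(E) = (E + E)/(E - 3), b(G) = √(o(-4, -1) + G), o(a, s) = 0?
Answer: -25 + 25*I*√3 ≈ -25.0 + 43.301*I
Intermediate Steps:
b(G) = √G (b(G) = √(0 + G) = √G)
t(E) = 2*E/(-3 + E) (t(E) = (2*E)/(-3 + E) = 2*E/(-3 + E))
((5*(-2))*5)*t(b(-3)) = ((5*(-2))*5)*(2*√(-3)/(-3 + √(-3))) = (-10*5)*(2*(I*√3)/(-3 + I*√3)) = -100*I*√3/(-3 + I*√3)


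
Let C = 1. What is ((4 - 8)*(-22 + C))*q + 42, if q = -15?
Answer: -1218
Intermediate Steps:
((4 - 8)*(-22 + C))*q + 42 = ((4 - 8)*(-22 + 1))*(-15) + 42 = -4*(-21)*(-15) + 42 = 84*(-15) + 42 = -1260 + 42 = -1218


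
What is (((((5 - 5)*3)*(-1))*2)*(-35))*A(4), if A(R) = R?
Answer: 0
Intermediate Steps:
(((((5 - 5)*3)*(-1))*2)*(-35))*A(4) = (((((5 - 5)*3)*(-1))*2)*(-35))*4 = ((((0*3)*(-1))*2)*(-35))*4 = (((0*(-1))*2)*(-35))*4 = ((0*2)*(-35))*4 = (0*(-35))*4 = 0*4 = 0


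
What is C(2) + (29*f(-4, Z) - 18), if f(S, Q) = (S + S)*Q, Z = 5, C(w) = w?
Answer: -1176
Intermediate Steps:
f(S, Q) = 2*Q*S (f(S, Q) = (2*S)*Q = 2*Q*S)
C(2) + (29*f(-4, Z) - 18) = 2 + (29*(2*5*(-4)) - 18) = 2 + (29*(-40) - 18) = 2 + (-1160 - 18) = 2 - 1178 = -1176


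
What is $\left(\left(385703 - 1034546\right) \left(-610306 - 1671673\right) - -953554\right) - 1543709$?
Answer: $1480645510142$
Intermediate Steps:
$\left(\left(385703 - 1034546\right) \left(-610306 - 1671673\right) - -953554\right) - 1543709 = \left(\left(-648843\right) \left(-2281979\right) + \left(-237102 + 1190656\right)\right) - 1543709 = \left(1480646100297 + 953554\right) - 1543709 = 1480647053851 - 1543709 = 1480645510142$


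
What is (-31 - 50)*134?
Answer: -10854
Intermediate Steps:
(-31 - 50)*134 = -81*134 = -10854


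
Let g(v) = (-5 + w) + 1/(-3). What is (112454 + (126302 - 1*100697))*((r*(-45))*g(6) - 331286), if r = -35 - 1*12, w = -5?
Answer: -48754293319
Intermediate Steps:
r = -47 (r = -35 - 12 = -47)
g(v) = -31/3 (g(v) = (-5 - 5) + 1/(-3) = -10 - 1/3 = -31/3)
(112454 + (126302 - 1*100697))*((r*(-45))*g(6) - 331286) = (112454 + (126302 - 1*100697))*(-47*(-45)*(-31/3) - 331286) = (112454 + (126302 - 100697))*(2115*(-31/3) - 331286) = (112454 + 25605)*(-21855 - 331286) = 138059*(-353141) = -48754293319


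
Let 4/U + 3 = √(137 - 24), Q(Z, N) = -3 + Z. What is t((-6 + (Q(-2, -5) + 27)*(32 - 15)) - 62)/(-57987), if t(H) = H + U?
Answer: -7/1326 - √113/1507662 ≈ -0.0052861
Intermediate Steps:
U = 4/(-3 + √113) (U = 4/(-3 + √(137 - 24)) = 4/(-3 + √113) ≈ 0.52424)
t(H) = 3/26 + H + √113/26 (t(H) = H + (3/26 + √113/26) = 3/26 + H + √113/26)
t((-6 + (Q(-2, -5) + 27)*(32 - 15)) - 62)/(-57987) = (3/26 + ((-6 + ((-3 - 2) + 27)*(32 - 15)) - 62) + √113/26)/(-57987) = (3/26 + ((-6 + (-5 + 27)*17) - 62) + √113/26)*(-1/57987) = (3/26 + ((-6 + 22*17) - 62) + √113/26)*(-1/57987) = (3/26 + ((-6 + 374) - 62) + √113/26)*(-1/57987) = (3/26 + (368 - 62) + √113/26)*(-1/57987) = (3/26 + 306 + √113/26)*(-1/57987) = (7959/26 + √113/26)*(-1/57987) = -7/1326 - √113/1507662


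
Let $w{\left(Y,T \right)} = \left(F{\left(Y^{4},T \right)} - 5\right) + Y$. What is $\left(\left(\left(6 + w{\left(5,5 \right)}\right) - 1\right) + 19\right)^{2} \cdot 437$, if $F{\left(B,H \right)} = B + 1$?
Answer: $184632500$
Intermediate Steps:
$F{\left(B,H \right)} = 1 + B$
$w{\left(Y,T \right)} = -4 + Y + Y^{4}$ ($w{\left(Y,T \right)} = \left(\left(1 + Y^{4}\right) - 5\right) + Y = \left(-4 + Y^{4}\right) + Y = -4 + Y + Y^{4}$)
$\left(\left(\left(6 + w{\left(5,5 \right)}\right) - 1\right) + 19\right)^{2} \cdot 437 = \left(\left(\left(6 + \left(-4 + 5 + 5^{4}\right)\right) - 1\right) + 19\right)^{2} \cdot 437 = \left(\left(\left(6 + \left(-4 + 5 + 625\right)\right) - 1\right) + 19\right)^{2} \cdot 437 = \left(\left(\left(6 + 626\right) - 1\right) + 19\right)^{2} \cdot 437 = \left(\left(632 - 1\right) + 19\right)^{2} \cdot 437 = \left(631 + 19\right)^{2} \cdot 437 = 650^{2} \cdot 437 = 422500 \cdot 437 = 184632500$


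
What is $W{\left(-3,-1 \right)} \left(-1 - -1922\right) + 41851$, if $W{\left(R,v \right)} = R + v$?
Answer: $34167$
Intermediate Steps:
$W{\left(-3,-1 \right)} \left(-1 - -1922\right) + 41851 = \left(-3 - 1\right) \left(-1 - -1922\right) + 41851 = - 4 \left(-1 + 1922\right) + 41851 = \left(-4\right) 1921 + 41851 = -7684 + 41851 = 34167$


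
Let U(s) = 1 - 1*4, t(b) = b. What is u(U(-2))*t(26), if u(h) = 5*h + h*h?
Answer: -156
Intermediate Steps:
U(s) = -3 (U(s) = 1 - 4 = -3)
u(h) = h**2 + 5*h (u(h) = 5*h + h**2 = h**2 + 5*h)
u(U(-2))*t(26) = -3*(5 - 3)*26 = -3*2*26 = -6*26 = -156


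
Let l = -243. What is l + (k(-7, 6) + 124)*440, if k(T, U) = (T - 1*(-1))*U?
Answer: 38477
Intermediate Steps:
k(T, U) = U*(1 + T) (k(T, U) = (T + 1)*U = (1 + T)*U = U*(1 + T))
l + (k(-7, 6) + 124)*440 = -243 + (6*(1 - 7) + 124)*440 = -243 + (6*(-6) + 124)*440 = -243 + (-36 + 124)*440 = -243 + 88*440 = -243 + 38720 = 38477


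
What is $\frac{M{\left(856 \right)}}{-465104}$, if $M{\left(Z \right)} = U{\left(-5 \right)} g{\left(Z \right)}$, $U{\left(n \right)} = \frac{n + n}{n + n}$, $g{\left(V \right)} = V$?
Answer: $- \frac{107}{58138} \approx -0.0018404$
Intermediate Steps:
$U{\left(n \right)} = 1$ ($U{\left(n \right)} = \frac{2 n}{2 n} = 2 n \frac{1}{2 n} = 1$)
$M{\left(Z \right)} = Z$ ($M{\left(Z \right)} = 1 Z = Z$)
$\frac{M{\left(856 \right)}}{-465104} = \frac{856}{-465104} = 856 \left(- \frac{1}{465104}\right) = - \frac{107}{58138}$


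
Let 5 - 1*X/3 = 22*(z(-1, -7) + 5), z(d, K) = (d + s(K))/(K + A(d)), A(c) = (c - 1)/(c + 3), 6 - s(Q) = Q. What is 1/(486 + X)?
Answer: 1/270 ≈ 0.0037037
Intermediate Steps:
s(Q) = 6 - Q
A(c) = (-1 + c)/(3 + c)
z(d, K) = (6 + d - K)/(K + (-1 + d)/(3 + d)) (z(d, K) = (d + (6 - K))/(K + (-1 + d)/(3 + d)) = (6 + d - K)/(K + (-1 + d)/(3 + d)))
X = -216 (X = 15 - 66*((3 - 1)*(6 - 1 - 1*(-7))/(-1 - 1 - 7*(3 - 1)) + 5) = 15 - 66*(2*(6 - 1 + 7)/(-1 - 1 - 7*2) + 5) = 15 - 66*(2*12/(-1 - 1 - 14) + 5) = 15 - 66*(2*12/(-16) + 5) = 15 - 66*(-1/16*2*12 + 5) = 15 - 66*(-3/2 + 5) = 15 - 66*7/2 = 15 - 3*77 = 15 - 231 = -216)
1/(486 + X) = 1/(486 - 216) = 1/270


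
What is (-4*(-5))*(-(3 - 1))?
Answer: -40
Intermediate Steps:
(-4*(-5))*(-(3 - 1)) = 20*(-1*2) = 20*(-2) = -40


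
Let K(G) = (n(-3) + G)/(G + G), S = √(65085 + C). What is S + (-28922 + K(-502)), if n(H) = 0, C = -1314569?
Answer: -57843/2 + 2*I*√312371 ≈ -28922.0 + 1117.8*I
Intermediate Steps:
S = 2*I*√312371 (S = √(65085 - 1314569) = √(-1249484) = 2*I*√312371 ≈ 1117.8*I)
K(G) = ½ (K(G) = (0 + G)/(G + G) = G/((2*G)) = G*(1/(2*G)) = ½)
S + (-28922 + K(-502)) = 2*I*√312371 + (-28922 + ½) = 2*I*√312371 - 57843/2 = -57843/2 + 2*I*√312371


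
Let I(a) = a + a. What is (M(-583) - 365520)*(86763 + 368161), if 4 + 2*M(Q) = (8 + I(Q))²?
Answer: 138733623040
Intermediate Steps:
I(a) = 2*a
M(Q) = -2 + (8 + 2*Q)²/2
(M(-583) - 365520)*(86763 + 368161) = ((-2 + 2*(4 - 583)²) - 365520)*(86763 + 368161) = ((-2 + 2*(-579)²) - 365520)*454924 = ((-2 + 2*335241) - 365520)*454924 = ((-2 + 670482) - 365520)*454924 = (670480 - 365520)*454924 = 304960*454924 = 138733623040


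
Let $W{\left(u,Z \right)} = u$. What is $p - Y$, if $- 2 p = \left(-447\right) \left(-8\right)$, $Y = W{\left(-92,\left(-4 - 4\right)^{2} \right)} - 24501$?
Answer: $22805$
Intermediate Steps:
$Y = -24593$ ($Y = -92 - 24501 = -24593$)
$p = -1788$ ($p = - \frac{\left(-447\right) \left(-8\right)}{2} = \left(- \frac{1}{2}\right) 3576 = -1788$)
$p - Y = -1788 - -24593 = -1788 + 24593 = 22805$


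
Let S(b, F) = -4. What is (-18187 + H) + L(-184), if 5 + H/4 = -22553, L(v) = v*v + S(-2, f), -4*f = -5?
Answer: -74567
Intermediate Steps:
f = 5/4 (f = -¼*(-5) = 5/4 ≈ 1.2500)
L(v) = -4 + v² (L(v) = v*v - 4 = v² - 4 = -4 + v²)
H = -90232 (H = -20 + 4*(-22553) = -20 - 90212 = -90232)
(-18187 + H) + L(-184) = (-18187 - 90232) + (-4 + (-184)²) = -108419 + (-4 + 33856) = -108419 + 33852 = -74567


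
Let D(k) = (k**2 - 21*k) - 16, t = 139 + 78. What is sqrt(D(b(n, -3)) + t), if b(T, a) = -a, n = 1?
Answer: 7*sqrt(3) ≈ 12.124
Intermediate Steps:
t = 217
D(k) = -16 + k**2 - 21*k
sqrt(D(b(n, -3)) + t) = sqrt((-16 + (-1*(-3))**2 - (-21)*(-3)) + 217) = sqrt((-16 + 3**2 - 21*3) + 217) = sqrt((-16 + 9 - 63) + 217) = sqrt(-70 + 217) = sqrt(147) = 7*sqrt(3)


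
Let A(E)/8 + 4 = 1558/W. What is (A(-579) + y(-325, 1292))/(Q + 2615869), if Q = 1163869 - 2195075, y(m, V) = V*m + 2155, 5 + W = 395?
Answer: -81460283/309009285 ≈ -0.26362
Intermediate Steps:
W = 390 (W = -5 + 395 = 390)
A(E) = -8/195 (A(E) = -32 + 8*(1558/390) = -32 + 8*(1558*(1/390)) = -32 + 8*(779/195) = -32 + 6232/195 = -8/195)
y(m, V) = 2155 + V*m
Q = -1031206
(A(-579) + y(-325, 1292))/(Q + 2615869) = (-8/195 + (2155 + 1292*(-325)))/(-1031206 + 2615869) = (-8/195 + (2155 - 419900))/1584663 = (-8/195 - 417745)*(1/1584663) = -81460283/195*1/1584663 = -81460283/309009285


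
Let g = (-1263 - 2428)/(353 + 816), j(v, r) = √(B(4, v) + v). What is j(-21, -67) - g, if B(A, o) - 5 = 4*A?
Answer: 3691/1169 ≈ 3.1574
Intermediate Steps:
B(A, o) = 5 + 4*A
j(v, r) = √(21 + v) (j(v, r) = √((5 + 4*4) + v) = √((5 + 16) + v) = √(21 + v))
g = -3691/1169 ≈ -3.1574
j(-21, -67) - g = √(21 - 21) - 1*(-3691/1169) = √0 + 3691/1169 = 0 + 3691/1169 = 3691/1169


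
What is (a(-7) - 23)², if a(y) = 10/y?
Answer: 29241/49 ≈ 596.75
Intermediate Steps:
(a(-7) - 23)² = (10/(-7) - 23)² = (10*(-⅐) - 23)² = (-10/7 - 23)² = (-171/7)² = 29241/49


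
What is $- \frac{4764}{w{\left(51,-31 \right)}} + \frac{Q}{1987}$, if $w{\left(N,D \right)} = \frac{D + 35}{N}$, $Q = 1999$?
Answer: $- \frac{120690368}{1987} \approx -60740.0$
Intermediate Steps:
$w{\left(N,D \right)} = \frac{35 + D}{N}$
$- \frac{4764}{w{\left(51,-31 \right)}} + \frac{Q}{1987} = - \frac{4764}{\frac{1}{51} \left(35 - 31\right)} + \frac{1999}{1987} = - \frac{4764}{\frac{1}{51} \cdot 4} + 1999 \cdot \frac{1}{1987} = - \frac{4764}{\frac{4}{51}} + \frac{1999}{1987} = \left(-4764\right) \frac{51}{4} + \frac{1999}{1987} = -60741 + \frac{1999}{1987} = - \frac{120690368}{1987}$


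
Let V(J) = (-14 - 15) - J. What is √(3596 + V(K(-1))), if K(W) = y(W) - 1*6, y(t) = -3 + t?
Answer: 7*√73 ≈ 59.808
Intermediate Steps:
K(W) = -9 + W (K(W) = (-3 + W) - 1*6 = (-3 + W) - 6 = -9 + W)
V(J) = -29 - J
√(3596 + V(K(-1))) = √(3596 + (-29 - (-9 - 1))) = √(3596 + (-29 - 1*(-10))) = √(3596 + (-29 + 10)) = √(3596 - 19) = √3577 = 7*√73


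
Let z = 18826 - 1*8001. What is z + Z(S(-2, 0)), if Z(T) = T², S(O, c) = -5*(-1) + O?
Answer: 10834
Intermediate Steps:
S(O, c) = 5 + O
z = 10825 (z = 18826 - 8001 = 10825)
z + Z(S(-2, 0)) = 10825 + (5 - 2)² = 10825 + 3² = 10825 + 9 = 10834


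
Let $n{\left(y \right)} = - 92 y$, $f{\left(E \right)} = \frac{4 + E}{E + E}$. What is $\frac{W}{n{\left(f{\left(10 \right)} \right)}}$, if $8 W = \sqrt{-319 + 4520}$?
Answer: $- \frac{5 \sqrt{4201}}{2576} \approx -0.12581$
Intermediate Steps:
$f{\left(E \right)} = \frac{4 + E}{2 E}$
$W = \frac{\sqrt{4201}}{8}$ ($W = \frac{\sqrt{-319 + 4520}}{8} = \frac{\sqrt{4201}}{8} \approx 8.1019$)
$\frac{W}{n{\left(f{\left(10 \right)} \right)}} = \frac{\frac{1}{8} \sqrt{4201}}{\left(-92\right) \frac{4 + 10}{2 \cdot 10}} = \frac{\frac{1}{8} \sqrt{4201}}{\left(-92\right) \frac{1}{2} \cdot \frac{1}{10} \cdot 14} = \frac{\frac{1}{8} \sqrt{4201}}{\left(-92\right) \frac{7}{10}} = \frac{\frac{1}{8} \sqrt{4201}}{- \frac{322}{5}} = \frac{\sqrt{4201}}{8} \left(- \frac{5}{322}\right) = - \frac{5 \sqrt{4201}}{2576}$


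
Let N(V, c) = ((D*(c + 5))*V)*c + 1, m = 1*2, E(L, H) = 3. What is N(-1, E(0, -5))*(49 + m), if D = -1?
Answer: 1275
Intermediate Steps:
m = 2
N(V, c) = 1 + V*c*(-5 - c) (N(V, c) = ((-(c + 5))*V)*c + 1 = ((-(5 + c))*V)*c + 1 = ((-5 - c)*V)*c + 1 = (V*(-5 - c))*c + 1 = V*c*(-5 - c) + 1 = 1 + V*c*(-5 - c))
N(-1, E(0, -5))*(49 + m) = (1 - 1*(-1)*3**2 - 5*(-1)*3)*(49 + 2) = (1 - 1*(-1)*9 + 15)*51 = (1 + 9 + 15)*51 = 25*51 = 1275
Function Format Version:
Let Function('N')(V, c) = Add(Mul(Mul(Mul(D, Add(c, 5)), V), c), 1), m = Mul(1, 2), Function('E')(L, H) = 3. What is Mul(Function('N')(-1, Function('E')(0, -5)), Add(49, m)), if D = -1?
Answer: 1275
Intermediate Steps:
m = 2
Function('N')(V, c) = Add(1, Mul(V, c, Add(-5, Mul(-1, c)))) (Function('N')(V, c) = Add(Mul(Mul(Mul(-1, Add(c, 5)), V), c), 1) = Add(Mul(Mul(Mul(-1, Add(5, c)), V), c), 1) = Add(Mul(Mul(Add(-5, Mul(-1, c)), V), c), 1) = Add(Mul(Mul(V, Add(-5, Mul(-1, c))), c), 1) = Add(Mul(V, c, Add(-5, Mul(-1, c))), 1) = Add(1, Mul(V, c, Add(-5, Mul(-1, c)))))
Mul(Function('N')(-1, Function('E')(0, -5)), Add(49, m)) = Mul(Add(1, Mul(-1, -1, Pow(3, 2)), Mul(-5, -1, 3)), Add(49, 2)) = Mul(Add(1, Mul(-1, -1, 9), 15), 51) = Mul(Add(1, 9, 15), 51) = Mul(25, 51) = 1275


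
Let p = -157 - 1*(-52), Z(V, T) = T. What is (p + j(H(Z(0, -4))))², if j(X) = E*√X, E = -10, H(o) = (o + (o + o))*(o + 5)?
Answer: 9825 + 4200*I*√3 ≈ 9825.0 + 7274.6*I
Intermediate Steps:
H(o) = 3*o*(5 + o) (H(o) = (o + 2*o)*(5 + o) = (3*o)*(5 + o) = 3*o*(5 + o))
p = -105 (p = -157 + 52 = -105)
j(X) = -10*√X
(p + j(H(Z(0, -4))))² = (-105 - 10*2*I*√3*√(5 - 4))² = (-105 - 10*2*I*√3)² = (-105 - 20*I*√3)²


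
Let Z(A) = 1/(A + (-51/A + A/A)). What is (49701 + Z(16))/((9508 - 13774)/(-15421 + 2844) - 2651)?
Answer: -138144975649/7367556781 ≈ -18.750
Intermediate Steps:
Z(A) = 1/(1 + A - 51/A) (Z(A) = 1/(A + (-51/A + 1)) = 1/(A + (1 - 51/A)) = 1/(1 + A - 51/A))
(49701 + Z(16))/((9508 - 13774)/(-15421 + 2844) - 2651) = (49701 + 16/(-51 + 16 + 16**2))/((9508 - 13774)/(-15421 + 2844) - 2651) = (49701 + 16/(-51 + 16 + 256))/(-4266/(-12577) - 2651) = (49701 + 16/221)/(-4266*(-1/12577) - 2651) = (49701 + 16*(1/221))/(4266/12577 - 2651) = (49701 + 16/221)/(-33337361/12577) = (10983937/221)*(-12577/33337361) = -138144975649/7367556781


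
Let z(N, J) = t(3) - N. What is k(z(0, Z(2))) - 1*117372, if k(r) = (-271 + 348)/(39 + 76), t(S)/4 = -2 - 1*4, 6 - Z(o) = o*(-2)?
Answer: -13497703/115 ≈ -1.1737e+5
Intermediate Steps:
Z(o) = 6 + 2*o (Z(o) = 6 - o*(-2) = 6 - (-2)*o = 6 + 2*o)
t(S) = -24 (t(S) = 4*(-2 - 1*4) = 4*(-2 - 4) = 4*(-6) = -24)
z(N, J) = -24 - N
k(r) = 77/115
k(z(0, Z(2))) - 1*117372 = 77/115 - 1*117372 = 77/115 - 117372 = -13497703/115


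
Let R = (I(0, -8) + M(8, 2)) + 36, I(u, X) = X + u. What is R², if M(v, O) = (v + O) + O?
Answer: 1600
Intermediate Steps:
M(v, O) = v + 2*O (M(v, O) = (O + v) + O = v + 2*O)
R = 40 (R = ((-8 + 0) + (8 + 2*2)) + 36 = (-8 + (8 + 4)) + 36 = (-8 + 12) + 36 = 4 + 36 = 40)
R² = 40² = 1600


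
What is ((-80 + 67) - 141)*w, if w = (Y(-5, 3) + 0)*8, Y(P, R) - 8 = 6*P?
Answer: 27104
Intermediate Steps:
Y(P, R) = 8 + 6*P
w = -176 (w = ((8 + 6*(-5)) + 0)*8 = ((8 - 30) + 0)*8 = (-22 + 0)*8 = -22*8 = -176)
((-80 + 67) - 141)*w = ((-80 + 67) - 141)*(-176) = (-13 - 141)*(-176) = -154*(-176) = 27104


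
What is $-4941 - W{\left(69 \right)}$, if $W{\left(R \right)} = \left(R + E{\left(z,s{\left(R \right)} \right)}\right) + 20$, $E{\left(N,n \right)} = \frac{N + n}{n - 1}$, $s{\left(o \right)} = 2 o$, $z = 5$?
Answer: $- \frac{689253}{137} \approx -5031.0$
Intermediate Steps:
$E{\left(N,n \right)} = \frac{N + n}{-1 + n}$
$W{\left(R \right)} = 20 + R + \frac{5 + 2 R}{-1 + 2 R}$ ($W{\left(R \right)} = \left(R + \frac{5 + 2 R}{-1 + 2 R}\right) + 20 = 20 + R + \frac{5 + 2 R}{-1 + 2 R}$)
$-4941 - W{\left(69 \right)} = -4941 - \frac{-15 + 2 \cdot 69^{2} + 41 \cdot 69}{-1 + 2 \cdot 69} = -4941 - \frac{-15 + 2 \cdot 4761 + 2829}{-1 + 138} = -4941 - \frac{-15 + 9522 + 2829}{137} = -4941 - \frac{1}{137} \cdot 12336 = -4941 - \frac{12336}{137} = - \frac{689253}{137}$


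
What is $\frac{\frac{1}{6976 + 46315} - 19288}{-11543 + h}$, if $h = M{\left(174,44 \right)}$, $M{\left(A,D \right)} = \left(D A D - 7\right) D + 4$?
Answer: $- \frac{1027876807}{789248716179} \approx -0.0013023$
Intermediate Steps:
$M{\left(A,D \right)} = 4 + D \left(-7 + A D^{2}\right)$ ($M{\left(A,D \right)} = \left(A D D - 7\right) D + 4 = \left(A D^{2} - 7\right) D + 4 = \left(-7 + A D^{2}\right) D + 4 = D \left(-7 + A D^{2}\right) + 4 = 4 + D \left(-7 + A D^{2}\right)$)
$h = 14821712$ ($h = 4 - 308 + 174 \cdot 44^{3} = 4 - 308 + 174 \cdot 85184 = 4 - 308 + 14822016 = 14821712$)
$\frac{\frac{1}{6976 + 46315} - 19288}{-11543 + h} = \frac{\frac{1}{6976 + 46315} - 19288}{-11543 + 14821712} = \frac{\frac{1}{53291} - 19288}{14810169} = \left(\frac{1}{53291} - 19288\right) \frac{1}{14810169} = \left(- \frac{1027876807}{53291}\right) \frac{1}{14810169} = - \frac{1027876807}{789248716179}$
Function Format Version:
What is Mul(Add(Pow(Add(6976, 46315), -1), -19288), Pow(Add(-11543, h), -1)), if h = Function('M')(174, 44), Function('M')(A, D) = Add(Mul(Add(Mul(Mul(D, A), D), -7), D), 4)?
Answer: Rational(-1027876807, 789248716179) ≈ -0.0013023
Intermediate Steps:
Function('M')(A, D) = Add(4, Mul(D, Add(-7, Mul(A, Pow(D, 2))))) (Function('M')(A, D) = Add(Mul(Add(Mul(Mul(A, D), D), -7), D), 4) = Add(Mul(Add(Mul(A, Pow(D, 2)), -7), D), 4) = Add(Mul(Add(-7, Mul(A, Pow(D, 2))), D), 4) = Add(Mul(D, Add(-7, Mul(A, Pow(D, 2)))), 4) = Add(4, Mul(D, Add(-7, Mul(A, Pow(D, 2))))))
h = 14821712 (h = Add(4, Mul(-7, 44), Mul(174, Pow(44, 3))) = Add(4, -308, Mul(174, 85184)) = Add(4, -308, 14822016) = 14821712)
Mul(Add(Pow(Add(6976, 46315), -1), -19288), Pow(Add(-11543, h), -1)) = Mul(Add(Pow(Add(6976, 46315), -1), -19288), Pow(Add(-11543, 14821712), -1)) = Mul(Add(Pow(53291, -1), -19288), Pow(14810169, -1)) = Mul(Add(Rational(1, 53291), -19288), Rational(1, 14810169)) = Mul(Rational(-1027876807, 53291), Rational(1, 14810169)) = Rational(-1027876807, 789248716179)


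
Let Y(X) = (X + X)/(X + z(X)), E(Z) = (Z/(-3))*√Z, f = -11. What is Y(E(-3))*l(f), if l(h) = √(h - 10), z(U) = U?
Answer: I*√21 ≈ 4.5826*I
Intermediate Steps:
l(h) = √(-10 + h)
E(Z) = -Z^(3/2)/3 (E(Z) = (Z*(-⅓))*√Z = (-Z/3)*√Z = -Z^(3/2)/3)
Y(X) = 1 (Y(X) = (X + X)/(X + X) = (2*X)/((2*X)) = (2*X)*(1/(2*X)) = 1)
Y(E(-3))*l(f) = 1*√(-10 - 11) = 1*√(-21) = 1*(I*√21) = I*√21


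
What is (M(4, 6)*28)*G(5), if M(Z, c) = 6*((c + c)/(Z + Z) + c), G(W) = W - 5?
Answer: 0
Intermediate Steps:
G(W) = -5 + W
M(Z, c) = 6*c + 6*c/Z (M(Z, c) = 6*((2*c)/((2*Z)) + c) = 6*((2*c)*(1/(2*Z)) + c) = 6*(c/Z + c) = 6*(c + c/Z) = 6*c + 6*c/Z)
(M(4, 6)*28)*G(5) = ((6*6*(1 + 4)/4)*28)*(-5 + 5) = ((6*6*(¼)*5)*28)*0 = (45*28)*0 = 1260*0 = 0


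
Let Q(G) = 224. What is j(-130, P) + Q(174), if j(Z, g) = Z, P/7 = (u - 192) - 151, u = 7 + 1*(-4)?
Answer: 94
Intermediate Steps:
u = 3 (u = 7 - 4 = 3)
P = -2380 (P = 7*((3 - 192) - 151) = 7*(-189 - 151) = 7*(-340) = -2380)
j(-130, P) + Q(174) = -130 + 224 = 94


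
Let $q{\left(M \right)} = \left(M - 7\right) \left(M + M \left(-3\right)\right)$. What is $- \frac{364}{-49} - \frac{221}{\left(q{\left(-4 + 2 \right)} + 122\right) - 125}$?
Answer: $\frac{275}{21} \approx 13.095$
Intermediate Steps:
$q{\left(M \right)} = - 2 M \left(-7 + M\right)$ ($q{\left(M \right)} = \left(-7 + M\right) \left(M - 3 M\right) = \left(-7 + M\right) \left(- 2 M\right) = - 2 M \left(-7 + M\right)$)
$- \frac{364}{-49} - \frac{221}{\left(q{\left(-4 + 2 \right)} + 122\right) - 125} = - \frac{364}{-49} - \frac{221}{\left(2 \left(-4 + 2\right) \left(7 - \left(-4 + 2\right)\right) + 122\right) - 125} = \left(-364\right) \left(- \frac{1}{49}\right) - \frac{221}{\left(2 \left(-2\right) \left(7 - -2\right) + 122\right) - 125} = \frac{52}{7} - \frac{221}{\left(2 \left(-2\right) \left(7 + 2\right) + 122\right) - 125} = \frac{52}{7} - \frac{221}{\left(2 \left(-2\right) 9 + 122\right) - 125} = \frac{52}{7} - \frac{221}{\left(-36 + 122\right) - 125} = \frac{52}{7} - \frac{221}{86 - 125} = \frac{52}{7} - \frac{221}{-39} = \frac{52}{7} - - \frac{17}{3} = \frac{52}{7} + \frac{17}{3} = \frac{275}{21}$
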